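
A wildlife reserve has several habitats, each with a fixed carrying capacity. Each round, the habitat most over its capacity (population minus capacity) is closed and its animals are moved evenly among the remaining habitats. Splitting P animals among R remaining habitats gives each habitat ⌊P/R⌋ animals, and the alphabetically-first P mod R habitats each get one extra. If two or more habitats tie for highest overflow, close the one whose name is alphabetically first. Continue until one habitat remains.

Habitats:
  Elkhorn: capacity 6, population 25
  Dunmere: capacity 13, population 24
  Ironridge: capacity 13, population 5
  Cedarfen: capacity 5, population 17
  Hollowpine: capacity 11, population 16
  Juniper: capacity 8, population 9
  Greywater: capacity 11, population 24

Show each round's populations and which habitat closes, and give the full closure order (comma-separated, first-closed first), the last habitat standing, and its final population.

Closure order: Elkhorn, Cedarfen, Greywater, Dunmere, Hollowpine, Juniper
Last habitat: Ironridge with 120 animals

Round 1: Cedarfen=17 Dunmere=24 Elkhorn=25 Greywater=24 Hollowpine=16 Ironridge=5 Juniper=9 → close Elkhorn (overflow 19)
  25÷6 = 4 each, +1 to first 1
Round 2: Cedarfen=22 Dunmere=28 Greywater=28 Hollowpine=20 Ironridge=9 Juniper=13 → close Cedarfen (overflow 17)
  22÷5 = 4 each, +1 to first 2
Round 3: Dunmere=33 Greywater=33 Hollowpine=24 Ironridge=13 Juniper=17 → close Greywater (overflow 22)
  33÷4 = 8 each, +1 to first 1
Round 4: Dunmere=42 Hollowpine=32 Ironridge=21 Juniper=25 → close Dunmere (overflow 29)
  42÷3 = 14 each, +1 to first 0
Round 5: Hollowpine=46 Ironridge=35 Juniper=39 → close Hollowpine (overflow 35)
  46÷2 = 23 each, +1 to first 0
Round 6: Ironridge=58 Juniper=62 → close Juniper (overflow 54)
  62÷1 = 62 each, +1 to first 0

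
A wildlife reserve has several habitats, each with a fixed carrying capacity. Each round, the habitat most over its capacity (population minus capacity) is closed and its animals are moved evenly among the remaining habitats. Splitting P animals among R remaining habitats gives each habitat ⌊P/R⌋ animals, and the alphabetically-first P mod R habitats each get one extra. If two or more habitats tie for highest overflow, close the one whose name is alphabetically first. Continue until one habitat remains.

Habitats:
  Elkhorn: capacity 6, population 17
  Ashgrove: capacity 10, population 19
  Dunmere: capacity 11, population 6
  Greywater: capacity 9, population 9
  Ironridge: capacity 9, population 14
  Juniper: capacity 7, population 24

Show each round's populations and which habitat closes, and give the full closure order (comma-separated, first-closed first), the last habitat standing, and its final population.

Closure order: Juniper, Elkhorn, Ashgrove, Ironridge, Greywater
Last habitat: Dunmere with 89 animals

Round 1: Ashgrove=19 Dunmere=6 Elkhorn=17 Greywater=9 Ironridge=14 Juniper=24 → close Juniper (overflow 17)
  24÷5 = 4 each, +1 to first 4
Round 2: Ashgrove=24 Dunmere=11 Elkhorn=22 Greywater=14 Ironridge=18 → close Elkhorn (overflow 16)
  22÷4 = 5 each, +1 to first 2
Round 3: Ashgrove=30 Dunmere=17 Greywater=19 Ironridge=23 → close Ashgrove (overflow 20)
  30÷3 = 10 each, +1 to first 0
Round 4: Dunmere=27 Greywater=29 Ironridge=33 → close Ironridge (overflow 24)
  33÷2 = 16 each, +1 to first 1
Round 5: Dunmere=44 Greywater=45 → close Greywater (overflow 36)
  45÷1 = 45 each, +1 to first 0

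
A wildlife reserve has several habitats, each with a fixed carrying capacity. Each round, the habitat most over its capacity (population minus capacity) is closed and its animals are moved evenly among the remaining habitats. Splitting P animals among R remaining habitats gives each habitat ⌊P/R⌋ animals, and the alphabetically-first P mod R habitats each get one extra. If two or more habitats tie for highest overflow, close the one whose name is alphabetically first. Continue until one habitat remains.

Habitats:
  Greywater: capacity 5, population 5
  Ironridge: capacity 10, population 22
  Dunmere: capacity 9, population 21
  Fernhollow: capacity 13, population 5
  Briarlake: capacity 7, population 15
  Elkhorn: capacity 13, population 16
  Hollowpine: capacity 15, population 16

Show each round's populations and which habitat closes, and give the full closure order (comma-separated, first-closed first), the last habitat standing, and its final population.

Round 1: Briarlake=15 Dunmere=21 Elkhorn=16 Fernhollow=5 Greywater=5 Hollowpine=16 Ironridge=22 → close Dunmere (overflow 12)
  21÷6 = 3 each, +1 to first 3
Round 2: Briarlake=19 Elkhorn=20 Fernhollow=9 Greywater=8 Hollowpine=19 Ironridge=25 → close Ironridge (overflow 15)
  25÷5 = 5 each, +1 to first 0
Round 3: Briarlake=24 Elkhorn=25 Fernhollow=14 Greywater=13 Hollowpine=24 → close Briarlake (overflow 17)
  24÷4 = 6 each, +1 to first 0
Round 4: Elkhorn=31 Fernhollow=20 Greywater=19 Hollowpine=30 → close Elkhorn (overflow 18)
  31÷3 = 10 each, +1 to first 1
Round 5: Fernhollow=31 Greywater=29 Hollowpine=40 → close Hollowpine (overflow 25)
  40÷2 = 20 each, +1 to first 0
Round 6: Fernhollow=51 Greywater=49 → close Greywater (overflow 44)
  49÷1 = 49 each, +1 to first 0

Closure order: Dunmere, Ironridge, Briarlake, Elkhorn, Hollowpine, Greywater
Last habitat: Fernhollow with 100 animals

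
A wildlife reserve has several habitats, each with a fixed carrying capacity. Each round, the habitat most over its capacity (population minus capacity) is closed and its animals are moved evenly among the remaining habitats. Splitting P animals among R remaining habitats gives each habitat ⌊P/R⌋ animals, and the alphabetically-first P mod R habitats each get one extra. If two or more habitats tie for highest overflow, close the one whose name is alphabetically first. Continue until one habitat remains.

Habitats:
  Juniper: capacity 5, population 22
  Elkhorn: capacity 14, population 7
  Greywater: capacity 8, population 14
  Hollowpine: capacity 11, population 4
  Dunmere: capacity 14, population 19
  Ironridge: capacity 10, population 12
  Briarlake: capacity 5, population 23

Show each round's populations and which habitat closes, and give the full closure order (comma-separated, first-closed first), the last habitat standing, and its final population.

Closure order: Briarlake, Juniper, Greywater, Dunmere, Ironridge, Elkhorn
Last habitat: Hollowpine with 101 animals

Round 1: Briarlake=23 Dunmere=19 Elkhorn=7 Greywater=14 Hollowpine=4 Ironridge=12 Juniper=22 → close Briarlake (overflow 18)
  23÷6 = 3 each, +1 to first 5
Round 2: Dunmere=23 Elkhorn=11 Greywater=18 Hollowpine=8 Ironridge=16 Juniper=25 → close Juniper (overflow 20)
  25÷5 = 5 each, +1 to first 0
Round 3: Dunmere=28 Elkhorn=16 Greywater=23 Hollowpine=13 Ironridge=21 → close Greywater (overflow 15)
  23÷4 = 5 each, +1 to first 3
Round 4: Dunmere=34 Elkhorn=22 Hollowpine=19 Ironridge=26 → close Dunmere (overflow 20)
  34÷3 = 11 each, +1 to first 1
Round 5: Elkhorn=34 Hollowpine=30 Ironridge=37 → close Ironridge (overflow 27)
  37÷2 = 18 each, +1 to first 1
Round 6: Elkhorn=53 Hollowpine=48 → close Elkhorn (overflow 39)
  53÷1 = 53 each, +1 to first 0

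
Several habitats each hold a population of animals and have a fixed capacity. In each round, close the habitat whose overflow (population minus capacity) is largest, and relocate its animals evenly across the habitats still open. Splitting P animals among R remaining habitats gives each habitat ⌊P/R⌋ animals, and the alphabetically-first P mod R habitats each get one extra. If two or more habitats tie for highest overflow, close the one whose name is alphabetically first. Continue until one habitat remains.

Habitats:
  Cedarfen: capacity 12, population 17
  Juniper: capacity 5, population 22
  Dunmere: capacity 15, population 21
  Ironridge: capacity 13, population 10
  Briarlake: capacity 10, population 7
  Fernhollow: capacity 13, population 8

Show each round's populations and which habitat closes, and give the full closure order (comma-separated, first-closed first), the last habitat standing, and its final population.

Round 1: Briarlake=7 Cedarfen=17 Dunmere=21 Fernhollow=8 Ironridge=10 Juniper=22 → close Juniper (overflow 17)
  22÷5 = 4 each, +1 to first 2
Round 2: Briarlake=12 Cedarfen=22 Dunmere=25 Fernhollow=12 Ironridge=14 → close Cedarfen (overflow 10)
  22÷4 = 5 each, +1 to first 2
Round 3: Briarlake=18 Dunmere=31 Fernhollow=17 Ironridge=19 → close Dunmere (overflow 16)
  31÷3 = 10 each, +1 to first 1
Round 4: Briarlake=29 Fernhollow=27 Ironridge=29 → close Briarlake (overflow 19)
  29÷2 = 14 each, +1 to first 1
Round 5: Fernhollow=42 Ironridge=43 → close Ironridge (overflow 30)
  43÷1 = 43 each, +1 to first 0

Closure order: Juniper, Cedarfen, Dunmere, Briarlake, Ironridge
Last habitat: Fernhollow with 85 animals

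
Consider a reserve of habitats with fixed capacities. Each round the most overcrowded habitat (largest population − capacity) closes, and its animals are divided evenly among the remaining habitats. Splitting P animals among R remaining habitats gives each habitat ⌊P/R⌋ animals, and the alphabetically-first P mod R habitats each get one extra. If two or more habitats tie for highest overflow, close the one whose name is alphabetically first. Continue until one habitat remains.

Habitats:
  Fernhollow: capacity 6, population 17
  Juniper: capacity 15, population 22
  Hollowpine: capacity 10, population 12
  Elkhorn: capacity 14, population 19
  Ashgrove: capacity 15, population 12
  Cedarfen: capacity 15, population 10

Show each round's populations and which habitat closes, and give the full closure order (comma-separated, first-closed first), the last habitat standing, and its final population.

Round 1: Ashgrove=12 Cedarfen=10 Elkhorn=19 Fernhollow=17 Hollowpine=12 Juniper=22 → close Fernhollow (overflow 11)
  17÷5 = 3 each, +1 to first 2
Round 2: Ashgrove=16 Cedarfen=14 Elkhorn=22 Hollowpine=15 Juniper=25 → close Juniper (overflow 10)
  25÷4 = 6 each, +1 to first 1
Round 3: Ashgrove=23 Cedarfen=20 Elkhorn=28 Hollowpine=21 → close Elkhorn (overflow 14)
  28÷3 = 9 each, +1 to first 1
Round 4: Ashgrove=33 Cedarfen=29 Hollowpine=30 → close Hollowpine (overflow 20)
  30÷2 = 15 each, +1 to first 0
Round 5: Ashgrove=48 Cedarfen=44 → close Ashgrove (overflow 33)
  48÷1 = 48 each, +1 to first 0

Closure order: Fernhollow, Juniper, Elkhorn, Hollowpine, Ashgrove
Last habitat: Cedarfen with 92 animals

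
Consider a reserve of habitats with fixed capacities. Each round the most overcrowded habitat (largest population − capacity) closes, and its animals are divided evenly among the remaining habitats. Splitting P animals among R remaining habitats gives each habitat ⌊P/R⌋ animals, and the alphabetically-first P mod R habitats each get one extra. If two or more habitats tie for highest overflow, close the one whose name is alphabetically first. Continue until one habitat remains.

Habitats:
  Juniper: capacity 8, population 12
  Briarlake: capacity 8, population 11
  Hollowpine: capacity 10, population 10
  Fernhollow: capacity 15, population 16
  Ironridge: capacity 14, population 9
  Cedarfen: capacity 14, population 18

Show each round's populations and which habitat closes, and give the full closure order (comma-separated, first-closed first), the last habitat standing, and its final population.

Closure order: Cedarfen, Briarlake, Juniper, Fernhollow, Hollowpine
Last habitat: Ironridge with 76 animals

Round 1: Briarlake=11 Cedarfen=18 Fernhollow=16 Hollowpine=10 Ironridge=9 Juniper=12 → close Cedarfen (overflow 4)
  18÷5 = 3 each, +1 to first 3
Round 2: Briarlake=15 Fernhollow=20 Hollowpine=14 Ironridge=12 Juniper=15 → close Briarlake (overflow 7)
  15÷4 = 3 each, +1 to first 3
Round 3: Fernhollow=24 Hollowpine=18 Ironridge=16 Juniper=18 → close Juniper (overflow 10)
  18÷3 = 6 each, +1 to first 0
Round 4: Fernhollow=30 Hollowpine=24 Ironridge=22 → close Fernhollow (overflow 15)
  30÷2 = 15 each, +1 to first 0
Round 5: Hollowpine=39 Ironridge=37 → close Hollowpine (overflow 29)
  39÷1 = 39 each, +1 to first 0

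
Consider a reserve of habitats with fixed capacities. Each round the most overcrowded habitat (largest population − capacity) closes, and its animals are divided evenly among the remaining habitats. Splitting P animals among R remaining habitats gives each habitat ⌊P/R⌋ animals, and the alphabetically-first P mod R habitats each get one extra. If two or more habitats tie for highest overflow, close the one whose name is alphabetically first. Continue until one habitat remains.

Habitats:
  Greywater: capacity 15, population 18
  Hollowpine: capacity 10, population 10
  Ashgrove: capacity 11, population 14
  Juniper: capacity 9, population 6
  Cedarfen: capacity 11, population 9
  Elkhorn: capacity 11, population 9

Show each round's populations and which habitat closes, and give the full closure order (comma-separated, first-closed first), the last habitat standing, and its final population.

Round 1: Ashgrove=14 Cedarfen=9 Elkhorn=9 Greywater=18 Hollowpine=10 Juniper=6 → close Ashgrove (overflow 3)
  14÷5 = 2 each, +1 to first 4
Round 2: Cedarfen=12 Elkhorn=12 Greywater=21 Hollowpine=13 Juniper=8 → close Greywater (overflow 6)
  21÷4 = 5 each, +1 to first 1
Round 3: Cedarfen=18 Elkhorn=17 Hollowpine=18 Juniper=13 → close Hollowpine (overflow 8)
  18÷3 = 6 each, +1 to first 0
Round 4: Cedarfen=24 Elkhorn=23 Juniper=19 → close Cedarfen (overflow 13)
  24÷2 = 12 each, +1 to first 0
Round 5: Elkhorn=35 Juniper=31 → close Elkhorn (overflow 24)
  35÷1 = 35 each, +1 to first 0

Closure order: Ashgrove, Greywater, Hollowpine, Cedarfen, Elkhorn
Last habitat: Juniper with 66 animals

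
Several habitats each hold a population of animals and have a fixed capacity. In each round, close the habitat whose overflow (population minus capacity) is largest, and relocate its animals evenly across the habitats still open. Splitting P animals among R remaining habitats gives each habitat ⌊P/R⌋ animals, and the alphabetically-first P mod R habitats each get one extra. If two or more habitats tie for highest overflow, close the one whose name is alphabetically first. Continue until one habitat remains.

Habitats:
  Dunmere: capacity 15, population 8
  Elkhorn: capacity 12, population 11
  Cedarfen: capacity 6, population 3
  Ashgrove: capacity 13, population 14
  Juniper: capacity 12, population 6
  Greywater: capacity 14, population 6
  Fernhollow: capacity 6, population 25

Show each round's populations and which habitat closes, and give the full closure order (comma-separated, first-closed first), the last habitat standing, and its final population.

Round 1: Ashgrove=14 Cedarfen=3 Dunmere=8 Elkhorn=11 Fernhollow=25 Greywater=6 Juniper=6 → close Fernhollow (overflow 19)
  25÷6 = 4 each, +1 to first 1
Round 2: Ashgrove=19 Cedarfen=7 Dunmere=12 Elkhorn=15 Greywater=10 Juniper=10 → close Ashgrove (overflow 6)
  19÷5 = 3 each, +1 to first 4
Round 3: Cedarfen=11 Dunmere=16 Elkhorn=19 Greywater=14 Juniper=13 → close Elkhorn (overflow 7)
  19÷4 = 4 each, +1 to first 3
Round 4: Cedarfen=16 Dunmere=21 Greywater=19 Juniper=17 → close Cedarfen (overflow 10)
  16÷3 = 5 each, +1 to first 1
Round 5: Dunmere=27 Greywater=24 Juniper=22 → close Dunmere (overflow 12)
  27÷2 = 13 each, +1 to first 1
Round 6: Greywater=38 Juniper=35 → close Greywater (overflow 24)
  38÷1 = 38 each, +1 to first 0

Closure order: Fernhollow, Ashgrove, Elkhorn, Cedarfen, Dunmere, Greywater
Last habitat: Juniper with 73 animals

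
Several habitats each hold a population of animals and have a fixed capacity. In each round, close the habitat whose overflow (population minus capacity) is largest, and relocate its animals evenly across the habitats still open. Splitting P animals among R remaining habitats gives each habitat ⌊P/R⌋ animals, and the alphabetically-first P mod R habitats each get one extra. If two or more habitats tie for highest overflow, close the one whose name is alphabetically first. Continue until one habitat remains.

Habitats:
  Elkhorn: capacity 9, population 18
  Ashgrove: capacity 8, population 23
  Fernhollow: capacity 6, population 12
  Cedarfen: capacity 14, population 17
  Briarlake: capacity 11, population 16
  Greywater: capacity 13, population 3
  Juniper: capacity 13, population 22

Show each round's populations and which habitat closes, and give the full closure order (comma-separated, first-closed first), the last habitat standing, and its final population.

Closure order: Ashgrove, Elkhorn, Juniper, Briarlake, Fernhollow, Cedarfen
Last habitat: Greywater with 111 animals

Round 1: Ashgrove=23 Briarlake=16 Cedarfen=17 Elkhorn=18 Fernhollow=12 Greywater=3 Juniper=22 → close Ashgrove (overflow 15)
  23÷6 = 3 each, +1 to first 5
Round 2: Briarlake=20 Cedarfen=21 Elkhorn=22 Fernhollow=16 Greywater=7 Juniper=25 → close Elkhorn (overflow 13)
  22÷5 = 4 each, +1 to first 2
Round 3: Briarlake=25 Cedarfen=26 Fernhollow=20 Greywater=11 Juniper=29 → close Juniper (overflow 16)
  29÷4 = 7 each, +1 to first 1
Round 4: Briarlake=33 Cedarfen=33 Fernhollow=27 Greywater=18 → close Briarlake (overflow 22)
  33÷3 = 11 each, +1 to first 0
Round 5: Cedarfen=44 Fernhollow=38 Greywater=29 → close Fernhollow (overflow 32)
  38÷2 = 19 each, +1 to first 0
Round 6: Cedarfen=63 Greywater=48 → close Cedarfen (overflow 49)
  63÷1 = 63 each, +1 to first 0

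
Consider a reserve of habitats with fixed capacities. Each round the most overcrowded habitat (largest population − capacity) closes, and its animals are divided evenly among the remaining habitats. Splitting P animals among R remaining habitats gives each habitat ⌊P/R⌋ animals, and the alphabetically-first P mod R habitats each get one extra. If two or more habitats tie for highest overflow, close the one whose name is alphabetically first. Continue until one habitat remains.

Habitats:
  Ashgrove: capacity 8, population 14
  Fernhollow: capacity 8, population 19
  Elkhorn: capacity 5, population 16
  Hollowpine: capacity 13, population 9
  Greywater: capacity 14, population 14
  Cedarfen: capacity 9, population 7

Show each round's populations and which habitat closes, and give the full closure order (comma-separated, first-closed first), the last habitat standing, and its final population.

Closure order: Elkhorn, Fernhollow, Ashgrove, Greywater, Cedarfen
Last habitat: Hollowpine with 79 animals

Round 1: Ashgrove=14 Cedarfen=7 Elkhorn=16 Fernhollow=19 Greywater=14 Hollowpine=9 → close Elkhorn (overflow 11)
  16÷5 = 3 each, +1 to first 1
Round 2: Ashgrove=18 Cedarfen=10 Fernhollow=22 Greywater=17 Hollowpine=12 → close Fernhollow (overflow 14)
  22÷4 = 5 each, +1 to first 2
Round 3: Ashgrove=24 Cedarfen=16 Greywater=22 Hollowpine=17 → close Ashgrove (overflow 16)
  24÷3 = 8 each, +1 to first 0
Round 4: Cedarfen=24 Greywater=30 Hollowpine=25 → close Greywater (overflow 16)
  30÷2 = 15 each, +1 to first 0
Round 5: Cedarfen=39 Hollowpine=40 → close Cedarfen (overflow 30)
  39÷1 = 39 each, +1 to first 0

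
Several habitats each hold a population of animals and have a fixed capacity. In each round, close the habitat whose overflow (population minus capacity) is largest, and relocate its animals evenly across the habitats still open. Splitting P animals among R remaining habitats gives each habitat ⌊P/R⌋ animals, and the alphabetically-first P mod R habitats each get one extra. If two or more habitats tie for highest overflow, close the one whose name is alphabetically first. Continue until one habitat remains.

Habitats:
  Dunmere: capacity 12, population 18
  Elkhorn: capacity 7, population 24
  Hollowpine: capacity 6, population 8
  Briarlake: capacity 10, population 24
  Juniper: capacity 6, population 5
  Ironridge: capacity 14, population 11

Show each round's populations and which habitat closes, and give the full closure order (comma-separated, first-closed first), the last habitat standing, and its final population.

Closure order: Elkhorn, Briarlake, Dunmere, Hollowpine, Ironridge
Last habitat: Juniper with 90 animals

Round 1: Briarlake=24 Dunmere=18 Elkhorn=24 Hollowpine=8 Ironridge=11 Juniper=5 → close Elkhorn (overflow 17)
  24÷5 = 4 each, +1 to first 4
Round 2: Briarlake=29 Dunmere=23 Hollowpine=13 Ironridge=16 Juniper=9 → close Briarlake (overflow 19)
  29÷4 = 7 each, +1 to first 1
Round 3: Dunmere=31 Hollowpine=20 Ironridge=23 Juniper=16 → close Dunmere (overflow 19)
  31÷3 = 10 each, +1 to first 1
Round 4: Hollowpine=31 Ironridge=33 Juniper=26 → close Hollowpine (overflow 25)
  31÷2 = 15 each, +1 to first 1
Round 5: Ironridge=49 Juniper=41 → close Ironridge (overflow 35)
  49÷1 = 49 each, +1 to first 0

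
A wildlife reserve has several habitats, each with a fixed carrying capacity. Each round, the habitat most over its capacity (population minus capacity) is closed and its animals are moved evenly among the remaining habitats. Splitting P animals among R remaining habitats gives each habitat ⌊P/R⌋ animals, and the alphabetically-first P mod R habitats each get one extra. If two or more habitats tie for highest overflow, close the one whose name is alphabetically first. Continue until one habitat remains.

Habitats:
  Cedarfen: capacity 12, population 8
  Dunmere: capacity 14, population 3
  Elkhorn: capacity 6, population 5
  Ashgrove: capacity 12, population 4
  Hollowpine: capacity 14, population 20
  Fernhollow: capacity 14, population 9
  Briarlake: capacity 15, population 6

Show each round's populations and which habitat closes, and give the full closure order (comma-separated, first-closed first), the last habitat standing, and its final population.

Closure order: Hollowpine, Elkhorn, Cedarfen, Ashgrove, Fernhollow, Briarlake
Last habitat: Dunmere with 55 animals

Round 1: Ashgrove=4 Briarlake=6 Cedarfen=8 Dunmere=3 Elkhorn=5 Fernhollow=9 Hollowpine=20 → close Hollowpine (overflow 6)
  20÷6 = 3 each, +1 to first 2
Round 2: Ashgrove=8 Briarlake=10 Cedarfen=11 Dunmere=6 Elkhorn=8 Fernhollow=12 → close Elkhorn (overflow 2)
  8÷5 = 1 each, +1 to first 3
Round 3: Ashgrove=10 Briarlake=12 Cedarfen=13 Dunmere=7 Fernhollow=13 → close Cedarfen (overflow 1)
  13÷4 = 3 each, +1 to first 1
Round 4: Ashgrove=14 Briarlake=15 Dunmere=10 Fernhollow=16 → close Ashgrove (overflow 2)
  14÷3 = 4 each, +1 to first 2
Round 5: Briarlake=20 Dunmere=15 Fernhollow=20 → close Fernhollow (overflow 6)
  20÷2 = 10 each, +1 to first 0
Round 6: Briarlake=30 Dunmere=25 → close Briarlake (overflow 15)
  30÷1 = 30 each, +1 to first 0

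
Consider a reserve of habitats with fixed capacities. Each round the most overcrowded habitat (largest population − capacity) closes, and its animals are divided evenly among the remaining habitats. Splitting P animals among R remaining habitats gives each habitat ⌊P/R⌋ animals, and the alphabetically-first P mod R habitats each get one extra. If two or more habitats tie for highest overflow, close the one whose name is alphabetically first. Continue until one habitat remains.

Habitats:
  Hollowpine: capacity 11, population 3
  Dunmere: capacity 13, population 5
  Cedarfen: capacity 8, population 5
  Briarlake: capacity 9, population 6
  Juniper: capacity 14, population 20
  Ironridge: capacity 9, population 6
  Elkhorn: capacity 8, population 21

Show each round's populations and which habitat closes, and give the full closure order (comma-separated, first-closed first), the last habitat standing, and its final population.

Round 1: Briarlake=6 Cedarfen=5 Dunmere=5 Elkhorn=21 Hollowpine=3 Ironridge=6 Juniper=20 → close Elkhorn (overflow 13)
  21÷6 = 3 each, +1 to first 3
Round 2: Briarlake=10 Cedarfen=9 Dunmere=9 Hollowpine=6 Ironridge=9 Juniper=23 → close Juniper (overflow 9)
  23÷5 = 4 each, +1 to first 3
Round 3: Briarlake=15 Cedarfen=14 Dunmere=14 Hollowpine=10 Ironridge=13 → close Briarlake (overflow 6)
  15÷4 = 3 each, +1 to first 3
Round 4: Cedarfen=18 Dunmere=18 Hollowpine=14 Ironridge=16 → close Cedarfen (overflow 10)
  18÷3 = 6 each, +1 to first 0
Round 5: Dunmere=24 Hollowpine=20 Ironridge=22 → close Ironridge (overflow 13)
  22÷2 = 11 each, +1 to first 0
Round 6: Dunmere=35 Hollowpine=31 → close Dunmere (overflow 22)
  35÷1 = 35 each, +1 to first 0

Closure order: Elkhorn, Juniper, Briarlake, Cedarfen, Ironridge, Dunmere
Last habitat: Hollowpine with 66 animals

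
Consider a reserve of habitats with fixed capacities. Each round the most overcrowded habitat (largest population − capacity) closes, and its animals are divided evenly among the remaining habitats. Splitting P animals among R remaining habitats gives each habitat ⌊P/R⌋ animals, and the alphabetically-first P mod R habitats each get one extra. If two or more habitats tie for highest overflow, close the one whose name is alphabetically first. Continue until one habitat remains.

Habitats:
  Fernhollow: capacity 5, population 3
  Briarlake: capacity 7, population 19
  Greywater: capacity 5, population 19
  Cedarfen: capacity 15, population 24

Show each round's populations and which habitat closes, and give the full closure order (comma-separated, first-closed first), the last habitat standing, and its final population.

Round 1: Briarlake=19 Cedarfen=24 Fernhollow=3 Greywater=19 → close Greywater (overflow 14)
  19÷3 = 6 each, +1 to first 1
Round 2: Briarlake=26 Cedarfen=30 Fernhollow=9 → close Briarlake (overflow 19)
  26÷2 = 13 each, +1 to first 0
Round 3: Cedarfen=43 Fernhollow=22 → close Cedarfen (overflow 28)
  43÷1 = 43 each, +1 to first 0

Closure order: Greywater, Briarlake, Cedarfen
Last habitat: Fernhollow with 65 animals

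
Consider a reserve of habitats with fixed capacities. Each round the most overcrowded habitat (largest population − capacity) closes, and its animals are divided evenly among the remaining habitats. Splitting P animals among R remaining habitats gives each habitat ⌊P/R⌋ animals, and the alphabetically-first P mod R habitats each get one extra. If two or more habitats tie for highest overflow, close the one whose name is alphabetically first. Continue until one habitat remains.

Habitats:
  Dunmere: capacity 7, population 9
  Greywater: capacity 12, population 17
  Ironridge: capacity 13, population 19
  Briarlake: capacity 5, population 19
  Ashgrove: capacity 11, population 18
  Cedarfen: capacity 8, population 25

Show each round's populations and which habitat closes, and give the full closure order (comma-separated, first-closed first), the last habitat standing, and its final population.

Round 1: Ashgrove=18 Briarlake=19 Cedarfen=25 Dunmere=9 Greywater=17 Ironridge=19 → close Cedarfen (overflow 17)
  25÷5 = 5 each, +1 to first 0
Round 2: Ashgrove=23 Briarlake=24 Dunmere=14 Greywater=22 Ironridge=24 → close Briarlake (overflow 19)
  24÷4 = 6 each, +1 to first 0
Round 3: Ashgrove=29 Dunmere=20 Greywater=28 Ironridge=30 → close Ashgrove (overflow 18)
  29÷3 = 9 each, +1 to first 2
Round 4: Dunmere=30 Greywater=38 Ironridge=39 → close Greywater (overflow 26)
  38÷2 = 19 each, +1 to first 0
Round 5: Dunmere=49 Ironridge=58 → close Ironridge (overflow 45)
  58÷1 = 58 each, +1 to first 0

Closure order: Cedarfen, Briarlake, Ashgrove, Greywater, Ironridge
Last habitat: Dunmere with 107 animals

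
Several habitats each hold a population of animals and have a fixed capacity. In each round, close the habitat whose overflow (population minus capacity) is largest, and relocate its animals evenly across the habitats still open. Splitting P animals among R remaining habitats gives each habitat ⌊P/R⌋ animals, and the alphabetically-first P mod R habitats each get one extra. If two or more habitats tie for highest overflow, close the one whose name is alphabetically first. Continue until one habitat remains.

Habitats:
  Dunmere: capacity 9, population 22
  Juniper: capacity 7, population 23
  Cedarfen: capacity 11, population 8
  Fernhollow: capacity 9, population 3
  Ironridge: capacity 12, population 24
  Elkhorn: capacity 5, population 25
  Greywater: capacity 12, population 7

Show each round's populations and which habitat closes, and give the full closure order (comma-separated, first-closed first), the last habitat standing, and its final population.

Closure order: Elkhorn, Juniper, Dunmere, Ironridge, Cedarfen, Fernhollow
Last habitat: Greywater with 112 animals

Round 1: Cedarfen=8 Dunmere=22 Elkhorn=25 Fernhollow=3 Greywater=7 Ironridge=24 Juniper=23 → close Elkhorn (overflow 20)
  25÷6 = 4 each, +1 to first 1
Round 2: Cedarfen=13 Dunmere=26 Fernhollow=7 Greywater=11 Ironridge=28 Juniper=27 → close Juniper (overflow 20)
  27÷5 = 5 each, +1 to first 2
Round 3: Cedarfen=19 Dunmere=32 Fernhollow=12 Greywater=16 Ironridge=33 → close Dunmere (overflow 23)
  32÷4 = 8 each, +1 to first 0
Round 4: Cedarfen=27 Fernhollow=20 Greywater=24 Ironridge=41 → close Ironridge (overflow 29)
  41÷3 = 13 each, +1 to first 2
Round 5: Cedarfen=41 Fernhollow=34 Greywater=37 → close Cedarfen (overflow 30)
  41÷2 = 20 each, +1 to first 1
Round 6: Fernhollow=55 Greywater=57 → close Fernhollow (overflow 46)
  55÷1 = 55 each, +1 to first 0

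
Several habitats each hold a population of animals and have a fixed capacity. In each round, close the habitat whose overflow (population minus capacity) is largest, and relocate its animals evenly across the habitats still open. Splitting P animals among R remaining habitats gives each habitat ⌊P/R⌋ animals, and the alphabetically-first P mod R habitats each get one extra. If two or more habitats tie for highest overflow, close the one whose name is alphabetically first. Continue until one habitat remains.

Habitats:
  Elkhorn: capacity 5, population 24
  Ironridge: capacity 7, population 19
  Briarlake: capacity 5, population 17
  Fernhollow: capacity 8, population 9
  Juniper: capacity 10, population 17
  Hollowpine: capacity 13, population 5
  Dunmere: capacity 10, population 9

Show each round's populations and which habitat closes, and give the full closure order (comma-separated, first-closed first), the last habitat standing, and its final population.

Round 1: Briarlake=17 Dunmere=9 Elkhorn=24 Fernhollow=9 Hollowpine=5 Ironridge=19 Juniper=17 → close Elkhorn (overflow 19)
  24÷6 = 4 each, +1 to first 0
Round 2: Briarlake=21 Dunmere=13 Fernhollow=13 Hollowpine=9 Ironridge=23 Juniper=21 → close Briarlake (overflow 16)
  21÷5 = 4 each, +1 to first 1
Round 3: Dunmere=18 Fernhollow=17 Hollowpine=13 Ironridge=27 Juniper=25 → close Ironridge (overflow 20)
  27÷4 = 6 each, +1 to first 3
Round 4: Dunmere=25 Fernhollow=24 Hollowpine=20 Juniper=31 → close Juniper (overflow 21)
  31÷3 = 10 each, +1 to first 1
Round 5: Dunmere=36 Fernhollow=34 Hollowpine=30 → close Dunmere (overflow 26)
  36÷2 = 18 each, +1 to first 0
Round 6: Fernhollow=52 Hollowpine=48 → close Fernhollow (overflow 44)
  52÷1 = 52 each, +1 to first 0

Closure order: Elkhorn, Briarlake, Ironridge, Juniper, Dunmere, Fernhollow
Last habitat: Hollowpine with 100 animals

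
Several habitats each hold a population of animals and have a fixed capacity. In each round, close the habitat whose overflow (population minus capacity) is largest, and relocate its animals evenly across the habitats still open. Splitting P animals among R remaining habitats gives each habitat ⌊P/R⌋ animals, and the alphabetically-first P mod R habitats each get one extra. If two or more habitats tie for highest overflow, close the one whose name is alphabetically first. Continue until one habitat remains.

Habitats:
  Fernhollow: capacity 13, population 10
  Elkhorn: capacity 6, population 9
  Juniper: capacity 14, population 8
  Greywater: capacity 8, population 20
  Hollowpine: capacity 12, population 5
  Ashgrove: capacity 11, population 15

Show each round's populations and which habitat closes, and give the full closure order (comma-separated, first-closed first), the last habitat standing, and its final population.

Closure order: Greywater, Ashgrove, Elkhorn, Fernhollow, Hollowpine
Last habitat: Juniper with 67 animals

Round 1: Ashgrove=15 Elkhorn=9 Fernhollow=10 Greywater=20 Hollowpine=5 Juniper=8 → close Greywater (overflow 12)
  20÷5 = 4 each, +1 to first 0
Round 2: Ashgrove=19 Elkhorn=13 Fernhollow=14 Hollowpine=9 Juniper=12 → close Ashgrove (overflow 8)
  19÷4 = 4 each, +1 to first 3
Round 3: Elkhorn=18 Fernhollow=19 Hollowpine=14 Juniper=16 → close Elkhorn (overflow 12)
  18÷3 = 6 each, +1 to first 0
Round 4: Fernhollow=25 Hollowpine=20 Juniper=22 → close Fernhollow (overflow 12)
  25÷2 = 12 each, +1 to first 1
Round 5: Hollowpine=33 Juniper=34 → close Hollowpine (overflow 21)
  33÷1 = 33 each, +1 to first 0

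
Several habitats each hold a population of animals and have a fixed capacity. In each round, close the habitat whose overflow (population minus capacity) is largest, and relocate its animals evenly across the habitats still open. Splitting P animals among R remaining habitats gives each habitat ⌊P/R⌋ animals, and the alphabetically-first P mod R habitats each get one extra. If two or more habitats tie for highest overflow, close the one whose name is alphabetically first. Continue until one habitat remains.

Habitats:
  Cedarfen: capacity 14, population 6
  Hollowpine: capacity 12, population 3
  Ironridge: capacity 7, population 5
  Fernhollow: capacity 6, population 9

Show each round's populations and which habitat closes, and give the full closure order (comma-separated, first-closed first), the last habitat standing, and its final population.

Closure order: Fernhollow, Ironridge, Cedarfen
Last habitat: Hollowpine with 23 animals

Round 1: Cedarfen=6 Fernhollow=9 Hollowpine=3 Ironridge=5 → close Fernhollow (overflow 3)
  9÷3 = 3 each, +1 to first 0
Round 2: Cedarfen=9 Hollowpine=6 Ironridge=8 → close Ironridge (overflow 1)
  8÷2 = 4 each, +1 to first 0
Round 3: Cedarfen=13 Hollowpine=10 → close Cedarfen (overflow -1)
  13÷1 = 13 each, +1 to first 0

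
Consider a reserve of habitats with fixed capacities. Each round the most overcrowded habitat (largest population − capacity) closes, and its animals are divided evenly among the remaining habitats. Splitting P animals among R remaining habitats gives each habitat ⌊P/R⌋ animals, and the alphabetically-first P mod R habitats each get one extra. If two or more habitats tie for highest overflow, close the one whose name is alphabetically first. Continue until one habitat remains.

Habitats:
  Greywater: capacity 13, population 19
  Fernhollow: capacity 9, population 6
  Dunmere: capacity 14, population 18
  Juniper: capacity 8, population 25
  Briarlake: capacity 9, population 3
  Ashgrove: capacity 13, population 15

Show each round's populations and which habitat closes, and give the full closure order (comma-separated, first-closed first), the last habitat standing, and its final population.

Closure order: Juniper, Greywater, Dunmere, Ashgrove, Fernhollow
Last habitat: Briarlake with 86 animals

Round 1: Ashgrove=15 Briarlake=3 Dunmere=18 Fernhollow=6 Greywater=19 Juniper=25 → close Juniper (overflow 17)
  25÷5 = 5 each, +1 to first 0
Round 2: Ashgrove=20 Briarlake=8 Dunmere=23 Fernhollow=11 Greywater=24 → close Greywater (overflow 11)
  24÷4 = 6 each, +1 to first 0
Round 3: Ashgrove=26 Briarlake=14 Dunmere=29 Fernhollow=17 → close Dunmere (overflow 15)
  29÷3 = 9 each, +1 to first 2
Round 4: Ashgrove=36 Briarlake=24 Fernhollow=26 → close Ashgrove (overflow 23)
  36÷2 = 18 each, +1 to first 0
Round 5: Briarlake=42 Fernhollow=44 → close Fernhollow (overflow 35)
  44÷1 = 44 each, +1 to first 0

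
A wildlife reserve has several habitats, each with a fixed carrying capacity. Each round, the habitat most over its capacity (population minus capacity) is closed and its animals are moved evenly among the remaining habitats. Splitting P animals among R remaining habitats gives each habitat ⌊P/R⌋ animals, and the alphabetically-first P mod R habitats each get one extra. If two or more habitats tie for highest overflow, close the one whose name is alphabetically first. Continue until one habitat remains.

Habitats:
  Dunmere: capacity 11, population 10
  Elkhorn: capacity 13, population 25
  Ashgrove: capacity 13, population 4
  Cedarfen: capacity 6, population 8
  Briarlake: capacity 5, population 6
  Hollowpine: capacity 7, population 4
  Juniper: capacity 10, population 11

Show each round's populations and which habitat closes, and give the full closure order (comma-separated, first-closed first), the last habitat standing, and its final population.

Round 1: Ashgrove=4 Briarlake=6 Cedarfen=8 Dunmere=10 Elkhorn=25 Hollowpine=4 Juniper=11 → close Elkhorn (overflow 12)
  25÷6 = 4 each, +1 to first 1
Round 2: Ashgrove=9 Briarlake=10 Cedarfen=12 Dunmere=14 Hollowpine=8 Juniper=15 → close Cedarfen (overflow 6)
  12÷5 = 2 each, +1 to first 2
Round 3: Ashgrove=12 Briarlake=13 Dunmere=16 Hollowpine=10 Juniper=17 → close Briarlake (overflow 8)
  13÷4 = 3 each, +1 to first 1
Round 4: Ashgrove=16 Dunmere=19 Hollowpine=13 Juniper=20 → close Juniper (overflow 10)
  20÷3 = 6 each, +1 to first 2
Round 5: Ashgrove=23 Dunmere=26 Hollowpine=19 → close Dunmere (overflow 15)
  26÷2 = 13 each, +1 to first 0
Round 6: Ashgrove=36 Hollowpine=32 → close Hollowpine (overflow 25)
  32÷1 = 32 each, +1 to first 0

Closure order: Elkhorn, Cedarfen, Briarlake, Juniper, Dunmere, Hollowpine
Last habitat: Ashgrove with 68 animals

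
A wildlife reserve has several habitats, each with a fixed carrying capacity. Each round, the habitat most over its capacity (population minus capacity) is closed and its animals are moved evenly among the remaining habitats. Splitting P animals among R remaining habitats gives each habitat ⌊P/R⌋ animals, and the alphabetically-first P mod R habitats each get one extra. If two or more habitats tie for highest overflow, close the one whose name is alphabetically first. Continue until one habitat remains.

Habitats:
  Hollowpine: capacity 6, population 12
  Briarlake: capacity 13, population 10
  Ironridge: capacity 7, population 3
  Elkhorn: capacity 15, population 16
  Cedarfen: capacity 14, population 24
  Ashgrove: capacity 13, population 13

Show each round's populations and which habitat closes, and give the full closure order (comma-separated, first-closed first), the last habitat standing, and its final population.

Closure order: Cedarfen, Hollowpine, Ashgrove, Elkhorn, Briarlake
Last habitat: Ironridge with 78 animals

Round 1: Ashgrove=13 Briarlake=10 Cedarfen=24 Elkhorn=16 Hollowpine=12 Ironridge=3 → close Cedarfen (overflow 10)
  24÷5 = 4 each, +1 to first 4
Round 2: Ashgrove=18 Briarlake=15 Elkhorn=21 Hollowpine=17 Ironridge=7 → close Hollowpine (overflow 11)
  17÷4 = 4 each, +1 to first 1
Round 3: Ashgrove=23 Briarlake=19 Elkhorn=25 Ironridge=11 → close Ashgrove (overflow 10)
  23÷3 = 7 each, +1 to first 2
Round 4: Briarlake=27 Elkhorn=33 Ironridge=18 → close Elkhorn (overflow 18)
  33÷2 = 16 each, +1 to first 1
Round 5: Briarlake=44 Ironridge=34 → close Briarlake (overflow 31)
  44÷1 = 44 each, +1 to first 0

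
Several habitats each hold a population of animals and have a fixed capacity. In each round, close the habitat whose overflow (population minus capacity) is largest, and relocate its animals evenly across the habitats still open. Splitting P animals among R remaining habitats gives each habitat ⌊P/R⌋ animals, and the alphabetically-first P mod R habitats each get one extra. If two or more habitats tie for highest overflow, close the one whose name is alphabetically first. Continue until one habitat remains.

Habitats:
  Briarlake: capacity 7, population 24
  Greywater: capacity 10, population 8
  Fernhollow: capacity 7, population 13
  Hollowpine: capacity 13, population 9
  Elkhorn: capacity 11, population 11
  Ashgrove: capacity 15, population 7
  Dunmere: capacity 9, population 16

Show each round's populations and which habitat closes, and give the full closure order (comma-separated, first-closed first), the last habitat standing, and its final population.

Closure order: Briarlake, Dunmere, Fernhollow, Elkhorn, Greywater, Hollowpine
Last habitat: Ashgrove with 88 animals

Round 1: Ashgrove=7 Briarlake=24 Dunmere=16 Elkhorn=11 Fernhollow=13 Greywater=8 Hollowpine=9 → close Briarlake (overflow 17)
  24÷6 = 4 each, +1 to first 0
Round 2: Ashgrove=11 Dunmere=20 Elkhorn=15 Fernhollow=17 Greywater=12 Hollowpine=13 → close Dunmere (overflow 11)
  20÷5 = 4 each, +1 to first 0
Round 3: Ashgrove=15 Elkhorn=19 Fernhollow=21 Greywater=16 Hollowpine=17 → close Fernhollow (overflow 14)
  21÷4 = 5 each, +1 to first 1
Round 4: Ashgrove=21 Elkhorn=24 Greywater=21 Hollowpine=22 → close Elkhorn (overflow 13)
  24÷3 = 8 each, +1 to first 0
Round 5: Ashgrove=29 Greywater=29 Hollowpine=30 → close Greywater (overflow 19)
  29÷2 = 14 each, +1 to first 1
Round 6: Ashgrove=44 Hollowpine=44 → close Hollowpine (overflow 31)
  44÷1 = 44 each, +1 to first 0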